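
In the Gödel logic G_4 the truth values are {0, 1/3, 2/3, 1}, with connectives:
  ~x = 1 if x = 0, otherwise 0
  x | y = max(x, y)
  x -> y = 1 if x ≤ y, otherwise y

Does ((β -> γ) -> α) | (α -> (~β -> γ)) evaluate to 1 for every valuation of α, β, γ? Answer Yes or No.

Counterexample: take α = 1/3, β = 0, γ = 0.
β -> γ = 0 -> 0 = 1
(β -> γ) -> α = 1 -> 1/3 = 1/3
~β = ~0 = 1
~β -> γ = 1 -> 0 = 0
α -> (~β -> γ) = 1/3 -> 0 = 0
((β -> γ) -> α) | (α -> (~β -> γ)) = 1/3 | 0 = 1/3
This gives 1/3 ≠ 1.

No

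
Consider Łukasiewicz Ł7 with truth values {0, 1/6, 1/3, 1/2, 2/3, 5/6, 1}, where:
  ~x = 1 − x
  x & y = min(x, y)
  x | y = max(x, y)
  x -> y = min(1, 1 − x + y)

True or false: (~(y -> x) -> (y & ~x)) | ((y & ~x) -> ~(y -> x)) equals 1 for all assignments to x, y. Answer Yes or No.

Yes

At x = 1/2, y = 1, for instance:
y -> x = 1 -> 1/2 = 1/2
~(y -> x) = ~1/2 = 1/2
~x = ~1/2 = 1/2
y & ~x = 1 & 1/2 = 1/2
~(y -> x) -> (y & ~x) = 1/2 -> 1/2 = 1
(y & ~x) -> ~(y -> x) = 1/2 -> 1/2 = 1
(~(y -> x) -> (y & ~x)) | ((y & ~x) -> ~(y -> x)) = 1 | 1 = 1
and checking the remaining 48 assignments likewise gives ≥ 1 in every case.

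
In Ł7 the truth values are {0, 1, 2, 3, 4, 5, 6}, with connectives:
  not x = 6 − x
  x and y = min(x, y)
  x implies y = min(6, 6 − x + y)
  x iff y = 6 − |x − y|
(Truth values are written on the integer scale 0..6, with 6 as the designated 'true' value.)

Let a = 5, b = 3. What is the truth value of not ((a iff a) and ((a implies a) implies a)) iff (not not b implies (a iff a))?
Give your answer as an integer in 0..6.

1

a iff a = 5 iff 5 = 6
a implies a = 5 implies 5 = 6
(a implies a) implies a = 6 implies 5 = 5
(a iff a) and ((a implies a) implies a) = 6 and 5 = 5
not ((a iff a) and ((a implies a) implies a)) = not 5 = 1
not b = not 3 = 3
not not b = not 3 = 3
a iff a = 5 iff 5 = 6
not not b implies (a iff a) = 3 implies 6 = 6
not ((a iff a) and ((a implies a) implies a)) iff (not not b implies (a iff a)) = 1 iff 6 = 1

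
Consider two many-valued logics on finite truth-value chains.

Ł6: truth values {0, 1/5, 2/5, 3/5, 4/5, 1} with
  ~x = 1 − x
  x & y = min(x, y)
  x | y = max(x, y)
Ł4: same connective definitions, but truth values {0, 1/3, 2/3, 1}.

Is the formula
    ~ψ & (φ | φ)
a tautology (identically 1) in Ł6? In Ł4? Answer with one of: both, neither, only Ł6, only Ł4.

neither

In Ł6: at φ = 0, ψ = 0 the value is 0 — not a tautology.
In Ł4: at φ = 0, ψ = 0 the value is 0 — not a tautology.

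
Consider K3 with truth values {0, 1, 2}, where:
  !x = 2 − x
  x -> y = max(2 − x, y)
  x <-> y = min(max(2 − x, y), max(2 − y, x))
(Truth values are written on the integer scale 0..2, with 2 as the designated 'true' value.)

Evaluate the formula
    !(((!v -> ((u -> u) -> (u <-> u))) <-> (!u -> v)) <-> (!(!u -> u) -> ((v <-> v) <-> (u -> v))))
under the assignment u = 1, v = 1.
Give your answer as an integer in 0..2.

!v = !1 = 1
u -> u = 1 -> 1 = 1
u <-> u = 1 <-> 1 = 1
(u -> u) -> (u <-> u) = 1 -> 1 = 1
!v -> ((u -> u) -> (u <-> u)) = 1 -> 1 = 1
!u = !1 = 1
!u -> v = 1 -> 1 = 1
(!v -> ((u -> u) -> (u <-> u))) <-> (!u -> v) = 1 <-> 1 = 1
!u = !1 = 1
!u -> u = 1 -> 1 = 1
!(!u -> u) = !1 = 1
v <-> v = 1 <-> 1 = 1
u -> v = 1 -> 1 = 1
(v <-> v) <-> (u -> v) = 1 <-> 1 = 1
!(!u -> u) -> ((v <-> v) <-> (u -> v)) = 1 -> 1 = 1
((!v -> ((u -> u) -> (u <-> u))) <-> (!u -> v)) <-> (!(!u -> u) -> ((v <-> v) <-> (u -> v))) = 1 <-> 1 = 1
!(((!v -> ((u -> u) -> (u <-> u))) <-> (!u -> v)) <-> (!(!u -> u) -> ((v <-> v) <-> (u -> v)))) = !1 = 1

1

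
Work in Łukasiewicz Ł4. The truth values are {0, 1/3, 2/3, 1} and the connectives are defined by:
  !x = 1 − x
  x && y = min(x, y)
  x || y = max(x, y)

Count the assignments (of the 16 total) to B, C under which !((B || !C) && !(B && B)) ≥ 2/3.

B = 0, C = 0 ↦ 0  <
B = 0, C = 1/3 ↦ 1/3  <
B = 0, C = 2/3 ↦ 2/3  ≥
B = 0, C = 1 ↦ 1  ≥
B = 1/3, C = 0 ↦ 1/3  <
B = 1/3, C = 1/3 ↦ 1/3  <
B = 1/3, C = 2/3 ↦ 2/3  ≥
B = 1/3, C = 1 ↦ 2/3  ≥
B = 2/3, C = 0 ↦ 2/3  ≥
B = 2/3, C = 1/3 ↦ 2/3  ≥
B = 2/3, C = 2/3 ↦ 2/3  ≥
B = 2/3, C = 1 ↦ 2/3  ≥
B = 1, C = 0 ↦ 1  ≥
B = 1, C = 1/3 ↦ 1  ≥
B = 1, C = 2/3 ↦ 1  ≥
B = 1, C = 1 ↦ 1  ≥
So 12 of the 16 assignments meet the threshold.

12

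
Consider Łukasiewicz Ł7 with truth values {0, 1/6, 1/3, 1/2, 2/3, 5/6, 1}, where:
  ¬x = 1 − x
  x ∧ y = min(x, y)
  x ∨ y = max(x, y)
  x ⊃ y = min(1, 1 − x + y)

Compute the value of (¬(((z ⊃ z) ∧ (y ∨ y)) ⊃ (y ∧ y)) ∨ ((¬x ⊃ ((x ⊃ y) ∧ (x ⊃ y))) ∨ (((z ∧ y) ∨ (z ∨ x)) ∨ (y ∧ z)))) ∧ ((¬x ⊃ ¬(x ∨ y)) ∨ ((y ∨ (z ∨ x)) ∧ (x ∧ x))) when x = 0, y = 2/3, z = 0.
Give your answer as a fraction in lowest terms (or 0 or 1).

z ⊃ z = 0 ⊃ 0 = 1
y ∨ y = 2/3 ∨ 2/3 = 2/3
(z ⊃ z) ∧ (y ∨ y) = 1 ∧ 2/3 = 2/3
y ∧ y = 2/3 ∧ 2/3 = 2/3
((z ⊃ z) ∧ (y ∨ y)) ⊃ (y ∧ y) = 2/3 ⊃ 2/3 = 1
¬(((z ⊃ z) ∧ (y ∨ y)) ⊃ (y ∧ y)) = ¬1 = 0
¬x = ¬0 = 1
x ⊃ y = 0 ⊃ 2/3 = 1
x ⊃ y = 0 ⊃ 2/3 = 1
(x ⊃ y) ∧ (x ⊃ y) = 1 ∧ 1 = 1
¬x ⊃ ((x ⊃ y) ∧ (x ⊃ y)) = 1 ⊃ 1 = 1
z ∧ y = 0 ∧ 2/3 = 0
z ∨ x = 0 ∨ 0 = 0
(z ∧ y) ∨ (z ∨ x) = 0 ∨ 0 = 0
y ∧ z = 2/3 ∧ 0 = 0
((z ∧ y) ∨ (z ∨ x)) ∨ (y ∧ z) = 0 ∨ 0 = 0
(¬x ⊃ ((x ⊃ y) ∧ (x ⊃ y))) ∨ (((z ∧ y) ∨ (z ∨ x)) ∨ (y ∧ z)) = 1 ∨ 0 = 1
¬(((z ⊃ z) ∧ (y ∨ y)) ⊃ (y ∧ y)) ∨ ((¬x ⊃ ((x ⊃ y) ∧ (x ⊃ y))) ∨ (((z ∧ y) ∨ (z ∨ x)) ∨ (y ∧ z))) = 0 ∨ 1 = 1
¬x = ¬0 = 1
x ∨ y = 0 ∨ 2/3 = 2/3
¬(x ∨ y) = ¬2/3 = 1/3
¬x ⊃ ¬(x ∨ y) = 1 ⊃ 1/3 = 1/3
z ∨ x = 0 ∨ 0 = 0
y ∨ (z ∨ x) = 2/3 ∨ 0 = 2/3
x ∧ x = 0 ∧ 0 = 0
(y ∨ (z ∨ x)) ∧ (x ∧ x) = 2/3 ∧ 0 = 0
(¬x ⊃ ¬(x ∨ y)) ∨ ((y ∨ (z ∨ x)) ∧ (x ∧ x)) = 1/3 ∨ 0 = 1/3
(¬(((z ⊃ z) ∧ (y ∨ y)) ⊃ (y ∧ y)) ∨ ((¬x ⊃ ((x ⊃ y) ∧ (x ⊃ y))) ∨ (((z ∧ y) ∨ (z ∨ x)) ∨ (y ∧ z)))) ∧ ((¬x ⊃ ¬(x ∨ y)) ∨ ((y ∨ (z ∨ x)) ∧ (x ∧ x))) = 1 ∧ 1/3 = 1/3

1/3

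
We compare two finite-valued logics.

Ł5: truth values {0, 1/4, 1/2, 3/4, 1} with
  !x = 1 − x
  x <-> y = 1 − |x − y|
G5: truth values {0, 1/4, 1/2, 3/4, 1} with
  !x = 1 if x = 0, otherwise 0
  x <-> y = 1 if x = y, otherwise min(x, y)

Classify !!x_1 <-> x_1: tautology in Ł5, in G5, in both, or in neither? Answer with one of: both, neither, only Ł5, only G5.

In Ł5: every assignment gives 1 — tautology.
In G5: at x_1 = 1/4 the value is 1/4 — not a tautology.

only Ł5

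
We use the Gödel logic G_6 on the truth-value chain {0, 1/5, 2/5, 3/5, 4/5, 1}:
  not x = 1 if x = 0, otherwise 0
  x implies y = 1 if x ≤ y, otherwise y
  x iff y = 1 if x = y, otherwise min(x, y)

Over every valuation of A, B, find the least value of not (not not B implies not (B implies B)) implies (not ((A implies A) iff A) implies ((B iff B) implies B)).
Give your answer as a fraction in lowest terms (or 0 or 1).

Take A = 0, B = 1/5:
not B = not 1/5 = 0
not not B = not 0 = 1
B implies B = 1/5 implies 1/5 = 1
not (B implies B) = not 1 = 0
not not B implies not (B implies B) = 1 implies 0 = 0
not (not not B implies not (B implies B)) = not 0 = 1
A implies A = 0 implies 0 = 1
(A implies A) iff A = 1 iff 0 = 0
not ((A implies A) iff A) = not 0 = 1
B iff B = 1/5 iff 1/5 = 1
(B iff B) implies B = 1 implies 1/5 = 1/5
not ((A implies A) iff A) implies ((B iff B) implies B) = 1 implies 1/5 = 1/5
not (not not B implies not (B implies B)) implies (not ((A implies A) iff A) implies ((B iff B) implies B)) = 1 implies 1/5 = 1/5
No assignment yields a value below 1/5, so this is the minimum.

1/5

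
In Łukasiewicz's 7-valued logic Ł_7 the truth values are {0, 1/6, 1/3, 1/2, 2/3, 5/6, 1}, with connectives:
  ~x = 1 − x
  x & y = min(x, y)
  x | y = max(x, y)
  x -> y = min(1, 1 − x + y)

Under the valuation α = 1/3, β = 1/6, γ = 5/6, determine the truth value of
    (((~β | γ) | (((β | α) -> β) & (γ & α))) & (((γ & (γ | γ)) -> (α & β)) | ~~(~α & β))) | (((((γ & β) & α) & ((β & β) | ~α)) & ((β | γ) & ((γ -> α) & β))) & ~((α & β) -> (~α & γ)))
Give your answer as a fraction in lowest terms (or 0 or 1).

~β = ~1/6 = 5/6
~β | γ = 5/6 | 5/6 = 5/6
β | α = 1/6 | 1/3 = 1/3
(β | α) -> β = 1/3 -> 1/6 = 5/6
γ & α = 5/6 & 1/3 = 1/3
((β | α) -> β) & (γ & α) = 5/6 & 1/3 = 1/3
(~β | γ) | (((β | α) -> β) & (γ & α)) = 5/6 | 1/3 = 5/6
γ | γ = 5/6 | 5/6 = 5/6
γ & (γ | γ) = 5/6 & 5/6 = 5/6
α & β = 1/3 & 1/6 = 1/6
(γ & (γ | γ)) -> (α & β) = 5/6 -> 1/6 = 1/3
~α = ~1/3 = 2/3
~α & β = 2/3 & 1/6 = 1/6
~(~α & β) = ~1/6 = 5/6
~~(~α & β) = ~5/6 = 1/6
((γ & (γ | γ)) -> (α & β)) | ~~(~α & β) = 1/3 | 1/6 = 1/3
((~β | γ) | (((β | α) -> β) & (γ & α))) & (((γ & (γ | γ)) -> (α & β)) | ~~(~α & β)) = 5/6 & 1/3 = 1/3
γ & β = 5/6 & 1/6 = 1/6
(γ & β) & α = 1/6 & 1/3 = 1/6
β & β = 1/6 & 1/6 = 1/6
~α = ~1/3 = 2/3
(β & β) | ~α = 1/6 | 2/3 = 2/3
((γ & β) & α) & ((β & β) | ~α) = 1/6 & 2/3 = 1/6
β | γ = 1/6 | 5/6 = 5/6
γ -> α = 5/6 -> 1/3 = 1/2
(γ -> α) & β = 1/2 & 1/6 = 1/6
(β | γ) & ((γ -> α) & β) = 5/6 & 1/6 = 1/6
(((γ & β) & α) & ((β & β) | ~α)) & ((β | γ) & ((γ -> α) & β)) = 1/6 & 1/6 = 1/6
α & β = 1/3 & 1/6 = 1/6
~α = ~1/3 = 2/3
~α & γ = 2/3 & 5/6 = 2/3
(α & β) -> (~α & γ) = 1/6 -> 2/3 = 1
~((α & β) -> (~α & γ)) = ~1 = 0
((((γ & β) & α) & ((β & β) | ~α)) & ((β | γ) & ((γ -> α) & β))) & ~((α & β) -> (~α & γ)) = 1/6 & 0 = 0
(((~β | γ) | (((β | α) -> β) & (γ & α))) & (((γ & (γ | γ)) -> (α & β)) | ~~(~α & β))) | (((((γ & β) & α) & ((β & β) | ~α)) & ((β | γ) & ((γ -> α) & β))) & ~((α & β) -> (~α & γ))) = 1/3 | 0 = 1/3

1/3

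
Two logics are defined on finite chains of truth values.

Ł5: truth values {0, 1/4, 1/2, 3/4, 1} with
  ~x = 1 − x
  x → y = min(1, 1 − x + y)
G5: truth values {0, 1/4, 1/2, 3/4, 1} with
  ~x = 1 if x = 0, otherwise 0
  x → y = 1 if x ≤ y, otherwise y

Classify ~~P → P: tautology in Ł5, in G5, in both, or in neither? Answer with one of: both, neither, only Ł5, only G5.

only Ł5

In Ł5: every assignment gives 1 — tautology.
In G5: at P = 1/4 the value is 1/4 — not a tautology.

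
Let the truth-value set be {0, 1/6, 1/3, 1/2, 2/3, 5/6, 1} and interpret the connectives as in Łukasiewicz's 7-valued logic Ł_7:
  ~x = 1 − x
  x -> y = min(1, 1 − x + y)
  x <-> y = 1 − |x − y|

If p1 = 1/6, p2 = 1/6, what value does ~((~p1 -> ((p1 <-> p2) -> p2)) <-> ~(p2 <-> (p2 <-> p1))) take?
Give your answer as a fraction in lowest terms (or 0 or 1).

1/2

~p1 = ~1/6 = 5/6
p1 <-> p2 = 1/6 <-> 1/6 = 1
(p1 <-> p2) -> p2 = 1 -> 1/6 = 1/6
~p1 -> ((p1 <-> p2) -> p2) = 5/6 -> 1/6 = 1/3
p2 <-> p1 = 1/6 <-> 1/6 = 1
p2 <-> (p2 <-> p1) = 1/6 <-> 1 = 1/6
~(p2 <-> (p2 <-> p1)) = ~1/6 = 5/6
(~p1 -> ((p1 <-> p2) -> p2)) <-> ~(p2 <-> (p2 <-> p1)) = 1/3 <-> 5/6 = 1/2
~((~p1 -> ((p1 <-> p2) -> p2)) <-> ~(p2 <-> (p2 <-> p1))) = ~1/2 = 1/2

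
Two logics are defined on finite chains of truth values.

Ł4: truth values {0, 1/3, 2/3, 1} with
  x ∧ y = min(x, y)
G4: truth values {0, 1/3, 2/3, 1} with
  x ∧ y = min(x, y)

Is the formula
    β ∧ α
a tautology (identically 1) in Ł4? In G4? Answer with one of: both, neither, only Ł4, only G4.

In Ł4: at α = 0, β = 0 the value is 0 — not a tautology.
In G4: at α = 0, β = 0 the value is 0 — not a tautology.

neither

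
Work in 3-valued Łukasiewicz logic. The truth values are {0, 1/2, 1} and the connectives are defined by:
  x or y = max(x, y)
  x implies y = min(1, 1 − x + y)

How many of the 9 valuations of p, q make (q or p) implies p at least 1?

6

p = 0, q = 0 ↦ 1  ≥
p = 0, q = 1/2 ↦ 1/2  <
p = 0, q = 1 ↦ 0  <
p = 1/2, q = 0 ↦ 1  ≥
p = 1/2, q = 1/2 ↦ 1  ≥
p = 1/2, q = 1 ↦ 1/2  <
p = 1, q = 0 ↦ 1  ≥
p = 1, q = 1/2 ↦ 1  ≥
p = 1, q = 1 ↦ 1  ≥
So 6 of the 9 assignments meet the threshold.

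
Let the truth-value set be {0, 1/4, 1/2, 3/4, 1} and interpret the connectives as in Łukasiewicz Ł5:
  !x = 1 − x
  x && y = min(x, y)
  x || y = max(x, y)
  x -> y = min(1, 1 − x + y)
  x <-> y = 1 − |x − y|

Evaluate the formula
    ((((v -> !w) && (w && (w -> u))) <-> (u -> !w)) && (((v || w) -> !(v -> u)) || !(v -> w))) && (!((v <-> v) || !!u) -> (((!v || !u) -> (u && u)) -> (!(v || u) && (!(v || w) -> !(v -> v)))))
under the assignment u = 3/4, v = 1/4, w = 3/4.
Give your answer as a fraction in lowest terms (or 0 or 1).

!w = !3/4 = 1/4
v -> !w = 1/4 -> 1/4 = 1
w -> u = 3/4 -> 3/4 = 1
w && (w -> u) = 3/4 && 1 = 3/4
(v -> !w) && (w && (w -> u)) = 1 && 3/4 = 3/4
!w = !3/4 = 1/4
u -> !w = 3/4 -> 1/4 = 1/2
((v -> !w) && (w && (w -> u))) <-> (u -> !w) = 3/4 <-> 1/2 = 3/4
v || w = 1/4 || 3/4 = 3/4
v -> u = 1/4 -> 3/4 = 1
!(v -> u) = !1 = 0
(v || w) -> !(v -> u) = 3/4 -> 0 = 1/4
v -> w = 1/4 -> 3/4 = 1
!(v -> w) = !1 = 0
((v || w) -> !(v -> u)) || !(v -> w) = 1/4 || 0 = 1/4
(((v -> !w) && (w && (w -> u))) <-> (u -> !w)) && (((v || w) -> !(v -> u)) || !(v -> w)) = 3/4 && 1/4 = 1/4
v <-> v = 1/4 <-> 1/4 = 1
!u = !3/4 = 1/4
!!u = !1/4 = 3/4
(v <-> v) || !!u = 1 || 3/4 = 1
!((v <-> v) || !!u) = !1 = 0
!v = !1/4 = 3/4
!u = !3/4 = 1/4
!v || !u = 3/4 || 1/4 = 3/4
u && u = 3/4 && 3/4 = 3/4
(!v || !u) -> (u && u) = 3/4 -> 3/4 = 1
v || u = 1/4 || 3/4 = 3/4
!(v || u) = !3/4 = 1/4
v || w = 1/4 || 3/4 = 3/4
!(v || w) = !3/4 = 1/4
v -> v = 1/4 -> 1/4 = 1
!(v -> v) = !1 = 0
!(v || w) -> !(v -> v) = 1/4 -> 0 = 3/4
!(v || u) && (!(v || w) -> !(v -> v)) = 1/4 && 3/4 = 1/4
((!v || !u) -> (u && u)) -> (!(v || u) && (!(v || w) -> !(v -> v))) = 1 -> 1/4 = 1/4
!((v <-> v) || !!u) -> (((!v || !u) -> (u && u)) -> (!(v || u) && (!(v || w) -> !(v -> v)))) = 0 -> 1/4 = 1
((((v -> !w) && (w && (w -> u))) <-> (u -> !w)) && (((v || w) -> !(v -> u)) || !(v -> w))) && (!((v <-> v) || !!u) -> (((!v || !u) -> (u && u)) -> (!(v || u) && (!(v || w) -> !(v -> v))))) = 1/4 && 1 = 1/4

1/4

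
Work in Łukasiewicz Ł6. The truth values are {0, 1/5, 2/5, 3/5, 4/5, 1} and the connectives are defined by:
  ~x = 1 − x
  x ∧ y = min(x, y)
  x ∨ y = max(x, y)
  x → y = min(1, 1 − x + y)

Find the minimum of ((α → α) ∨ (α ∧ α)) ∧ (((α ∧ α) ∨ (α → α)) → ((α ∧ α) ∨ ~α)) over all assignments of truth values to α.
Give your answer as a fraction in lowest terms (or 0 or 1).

3/5

Take α = 2/5:
α → α = 2/5 → 2/5 = 1
α ∧ α = 2/5 ∧ 2/5 = 2/5
(α → α) ∨ (α ∧ α) = 1 ∨ 2/5 = 1
α ∧ α = 2/5 ∧ 2/5 = 2/5
α → α = 2/5 → 2/5 = 1
(α ∧ α) ∨ (α → α) = 2/5 ∨ 1 = 1
α ∧ α = 2/5 ∧ 2/5 = 2/5
~α = ~2/5 = 3/5
(α ∧ α) ∨ ~α = 2/5 ∨ 3/5 = 3/5
((α ∧ α) ∨ (α → α)) → ((α ∧ α) ∨ ~α) = 1 → 3/5 = 3/5
((α → α) ∨ (α ∧ α)) ∧ (((α ∧ α) ∨ (α → α)) → ((α ∧ α) ∨ ~α)) = 1 ∧ 3/5 = 3/5
No assignment yields a value below 3/5, so this is the minimum.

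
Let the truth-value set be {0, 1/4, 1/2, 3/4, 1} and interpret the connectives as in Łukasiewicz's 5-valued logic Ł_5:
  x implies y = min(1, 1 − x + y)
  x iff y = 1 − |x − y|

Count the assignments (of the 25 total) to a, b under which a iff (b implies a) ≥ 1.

9

value 1: 9 assignments (counts)
value 3/4: 7 assignments
value 1/2: 5 assignments
value 1/4: 3 assignments
value 0: 1 assignment
So 9 of the 25 assignments meet the threshold.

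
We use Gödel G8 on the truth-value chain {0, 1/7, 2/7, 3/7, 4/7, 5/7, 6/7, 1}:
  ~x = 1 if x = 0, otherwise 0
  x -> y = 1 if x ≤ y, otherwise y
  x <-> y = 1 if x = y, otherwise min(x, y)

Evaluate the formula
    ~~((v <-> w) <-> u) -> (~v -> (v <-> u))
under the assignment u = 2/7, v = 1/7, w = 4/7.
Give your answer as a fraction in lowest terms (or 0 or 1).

1

v <-> w = 1/7 <-> 4/7 = 1/7
(v <-> w) <-> u = 1/7 <-> 2/7 = 1/7
~((v <-> w) <-> u) = ~1/7 = 0
~~((v <-> w) <-> u) = ~0 = 1
~v = ~1/7 = 0
v <-> u = 1/7 <-> 2/7 = 1/7
~v -> (v <-> u) = 0 -> 1/7 = 1
~~((v <-> w) <-> u) -> (~v -> (v <-> u)) = 1 -> 1 = 1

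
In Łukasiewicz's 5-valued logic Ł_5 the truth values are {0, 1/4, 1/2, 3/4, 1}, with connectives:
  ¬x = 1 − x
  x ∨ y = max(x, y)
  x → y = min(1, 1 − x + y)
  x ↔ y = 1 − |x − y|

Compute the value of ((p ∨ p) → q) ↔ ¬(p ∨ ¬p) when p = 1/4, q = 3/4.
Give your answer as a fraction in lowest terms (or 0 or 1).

p ∨ p = 1/4 ∨ 1/4 = 1/4
(p ∨ p) → q = 1/4 → 3/4 = 1
¬p = ¬1/4 = 3/4
p ∨ ¬p = 1/4 ∨ 3/4 = 3/4
¬(p ∨ ¬p) = ¬3/4 = 1/4
((p ∨ p) → q) ↔ ¬(p ∨ ¬p) = 1 ↔ 1/4 = 1/4

1/4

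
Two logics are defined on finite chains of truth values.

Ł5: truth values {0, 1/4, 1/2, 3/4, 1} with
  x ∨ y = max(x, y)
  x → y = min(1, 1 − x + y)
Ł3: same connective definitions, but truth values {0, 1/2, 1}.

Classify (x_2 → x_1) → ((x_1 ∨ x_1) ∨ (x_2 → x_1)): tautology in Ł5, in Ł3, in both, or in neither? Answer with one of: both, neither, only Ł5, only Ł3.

both

In Ł5: every assignment gives 1 — tautology.
In Ł3: every assignment gives 1 — tautology.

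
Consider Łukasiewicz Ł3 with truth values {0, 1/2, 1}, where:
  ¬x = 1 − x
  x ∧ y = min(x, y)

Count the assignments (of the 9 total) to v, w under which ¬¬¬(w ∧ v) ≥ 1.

5

v = 0, w = 0 ↦ 1  ≥
v = 0, w = 1/2 ↦ 1  ≥
v = 0, w = 1 ↦ 1  ≥
v = 1/2, w = 0 ↦ 1  ≥
v = 1/2, w = 1/2 ↦ 1/2  <
v = 1/2, w = 1 ↦ 1/2  <
v = 1, w = 0 ↦ 1  ≥
v = 1, w = 1/2 ↦ 1/2  <
v = 1, w = 1 ↦ 0  <
So 5 of the 9 assignments meet the threshold.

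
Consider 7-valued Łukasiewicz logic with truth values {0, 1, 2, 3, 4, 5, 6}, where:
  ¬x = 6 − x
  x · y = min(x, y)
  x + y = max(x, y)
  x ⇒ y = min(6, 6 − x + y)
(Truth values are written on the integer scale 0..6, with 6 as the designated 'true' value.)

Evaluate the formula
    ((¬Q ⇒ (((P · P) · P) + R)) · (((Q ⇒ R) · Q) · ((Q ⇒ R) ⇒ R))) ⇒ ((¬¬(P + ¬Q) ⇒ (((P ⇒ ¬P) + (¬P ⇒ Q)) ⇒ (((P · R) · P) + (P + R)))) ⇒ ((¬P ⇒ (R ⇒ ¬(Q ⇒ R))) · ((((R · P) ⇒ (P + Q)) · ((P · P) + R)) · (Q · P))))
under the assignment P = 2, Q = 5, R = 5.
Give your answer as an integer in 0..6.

¬Q = ¬5 = 1
P · P = 2 · 2 = 2
(P · P) · P = 2 · 2 = 2
((P · P) · P) + R = 2 + 5 = 5
¬Q ⇒ (((P · P) · P) + R) = 1 ⇒ 5 = 6
Q ⇒ R = 5 ⇒ 5 = 6
(Q ⇒ R) · Q = 6 · 5 = 5
Q ⇒ R = 5 ⇒ 5 = 6
(Q ⇒ R) ⇒ R = 6 ⇒ 5 = 5
((Q ⇒ R) · Q) · ((Q ⇒ R) ⇒ R) = 5 · 5 = 5
(¬Q ⇒ (((P · P) · P) + R)) · (((Q ⇒ R) · Q) · ((Q ⇒ R) ⇒ R)) = 6 · 5 = 5
¬Q = ¬5 = 1
P + ¬Q = 2 + 1 = 2
¬(P + ¬Q) = ¬2 = 4
¬¬(P + ¬Q) = ¬4 = 2
¬P = ¬2 = 4
P ⇒ ¬P = 2 ⇒ 4 = 6
¬P = ¬2 = 4
¬P ⇒ Q = 4 ⇒ 5 = 6
(P ⇒ ¬P) + (¬P ⇒ Q) = 6 + 6 = 6
P · R = 2 · 5 = 2
(P · R) · P = 2 · 2 = 2
P + R = 2 + 5 = 5
((P · R) · P) + (P + R) = 2 + 5 = 5
((P ⇒ ¬P) + (¬P ⇒ Q)) ⇒ (((P · R) · P) + (P + R)) = 6 ⇒ 5 = 5
¬¬(P + ¬Q) ⇒ (((P ⇒ ¬P) + (¬P ⇒ Q)) ⇒ (((P · R) · P) + (P + R))) = 2 ⇒ 5 = 6
¬P = ¬2 = 4
Q ⇒ R = 5 ⇒ 5 = 6
¬(Q ⇒ R) = ¬6 = 0
R ⇒ ¬(Q ⇒ R) = 5 ⇒ 0 = 1
¬P ⇒ (R ⇒ ¬(Q ⇒ R)) = 4 ⇒ 1 = 3
R · P = 5 · 2 = 2
P + Q = 2 + 5 = 5
(R · P) ⇒ (P + Q) = 2 ⇒ 5 = 6
P · P = 2 · 2 = 2
(P · P) + R = 2 + 5 = 5
((R · P) ⇒ (P + Q)) · ((P · P) + R) = 6 · 5 = 5
Q · P = 5 · 2 = 2
(((R · P) ⇒ (P + Q)) · ((P · P) + R)) · (Q · P) = 5 · 2 = 2
(¬P ⇒ (R ⇒ ¬(Q ⇒ R))) · ((((R · P) ⇒ (P + Q)) · ((P · P) + R)) · (Q · P)) = 3 · 2 = 2
(¬¬(P + ¬Q) ⇒ (((P ⇒ ¬P) + (¬P ⇒ Q)) ⇒ (((P · R) · P) + (P + R)))) ⇒ ((¬P ⇒ (R ⇒ ¬(Q ⇒ R))) · ((((R · P) ⇒ (P + Q)) · ((P · P) + R)) · (Q · P))) = 6 ⇒ 2 = 2
((¬Q ⇒ (((P · P) · P) + R)) · (((Q ⇒ R) · Q) · ((Q ⇒ R) ⇒ R))) ⇒ ((¬¬(P + ¬Q) ⇒ (((P ⇒ ¬P) + (¬P ⇒ Q)) ⇒ (((P · R) · P) + (P + R)))) ⇒ ((¬P ⇒ (R ⇒ ¬(Q ⇒ R))) · ((((R · P) ⇒ (P + Q)) · ((P · P) + R)) · (Q · P)))) = 5 ⇒ 2 = 3

3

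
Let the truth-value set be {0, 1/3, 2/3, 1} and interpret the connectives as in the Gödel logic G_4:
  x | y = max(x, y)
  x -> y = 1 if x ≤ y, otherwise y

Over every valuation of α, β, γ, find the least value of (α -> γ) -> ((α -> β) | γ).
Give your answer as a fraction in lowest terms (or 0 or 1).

1/3

Take α = 1/3, β = 0, γ = 1/3:
α -> γ = 1/3 -> 1/3 = 1
α -> β = 1/3 -> 0 = 0
(α -> β) | γ = 0 | 1/3 = 1/3
(α -> γ) -> ((α -> β) | γ) = 1 -> 1/3 = 1/3
No assignment yields a value below 1/3, so this is the minimum.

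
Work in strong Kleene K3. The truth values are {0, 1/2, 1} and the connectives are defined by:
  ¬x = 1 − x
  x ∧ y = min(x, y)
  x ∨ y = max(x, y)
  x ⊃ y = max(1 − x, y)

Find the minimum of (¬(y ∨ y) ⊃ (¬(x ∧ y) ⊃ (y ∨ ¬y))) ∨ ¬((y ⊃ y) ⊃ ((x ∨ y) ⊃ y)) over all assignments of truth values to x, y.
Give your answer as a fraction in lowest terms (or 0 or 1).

1/2

Take x = 0, y = 1/2:
y ∨ y = 1/2 ∨ 1/2 = 1/2
¬(y ∨ y) = ¬1/2 = 1/2
x ∧ y = 0 ∧ 1/2 = 0
¬(x ∧ y) = ¬0 = 1
¬y = ¬1/2 = 1/2
y ∨ ¬y = 1/2 ∨ 1/2 = 1/2
¬(x ∧ y) ⊃ (y ∨ ¬y) = 1 ⊃ 1/2 = 1/2
¬(y ∨ y) ⊃ (¬(x ∧ y) ⊃ (y ∨ ¬y)) = 1/2 ⊃ 1/2 = 1/2
y ⊃ y = 1/2 ⊃ 1/2 = 1/2
x ∨ y = 0 ∨ 1/2 = 1/2
(x ∨ y) ⊃ y = 1/2 ⊃ 1/2 = 1/2
(y ⊃ y) ⊃ ((x ∨ y) ⊃ y) = 1/2 ⊃ 1/2 = 1/2
¬((y ⊃ y) ⊃ ((x ∨ y) ⊃ y)) = ¬1/2 = 1/2
(¬(y ∨ y) ⊃ (¬(x ∧ y) ⊃ (y ∨ ¬y))) ∨ ¬((y ⊃ y) ⊃ ((x ∨ y) ⊃ y)) = 1/2 ∨ 1/2 = 1/2
No assignment yields a value below 1/2, so this is the minimum.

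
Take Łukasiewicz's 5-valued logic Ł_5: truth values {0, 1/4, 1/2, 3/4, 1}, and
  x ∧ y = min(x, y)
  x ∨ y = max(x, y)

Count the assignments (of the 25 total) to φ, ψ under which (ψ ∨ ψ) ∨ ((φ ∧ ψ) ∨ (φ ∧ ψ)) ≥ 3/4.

value 1: 5 assignments (counts)
value 3/4: 5 assignments (counts)
value 1/2: 5 assignments
value 1/4: 5 assignments
value 0: 5 assignments
So 10 of the 25 assignments meet the threshold.

10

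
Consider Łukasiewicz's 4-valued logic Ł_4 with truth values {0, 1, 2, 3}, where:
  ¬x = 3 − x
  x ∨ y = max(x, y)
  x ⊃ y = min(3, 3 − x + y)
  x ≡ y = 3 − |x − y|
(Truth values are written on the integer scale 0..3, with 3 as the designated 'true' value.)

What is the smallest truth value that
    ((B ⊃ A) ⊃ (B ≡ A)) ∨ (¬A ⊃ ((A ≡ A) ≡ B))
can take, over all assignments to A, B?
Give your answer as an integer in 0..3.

2

Take A = 1, B = 0:
B ⊃ A = 0 ⊃ 1 = 3
B ≡ A = 0 ≡ 1 = 2
(B ⊃ A) ⊃ (B ≡ A) = 3 ⊃ 2 = 2
¬A = ¬1 = 2
A ≡ A = 1 ≡ 1 = 3
(A ≡ A) ≡ B = 3 ≡ 0 = 0
¬A ⊃ ((A ≡ A) ≡ B) = 2 ⊃ 0 = 1
((B ⊃ A) ⊃ (B ≡ A)) ∨ (¬A ⊃ ((A ≡ A) ≡ B)) = 2 ∨ 1 = 2
No assignment yields a value below 2, so this is the minimum.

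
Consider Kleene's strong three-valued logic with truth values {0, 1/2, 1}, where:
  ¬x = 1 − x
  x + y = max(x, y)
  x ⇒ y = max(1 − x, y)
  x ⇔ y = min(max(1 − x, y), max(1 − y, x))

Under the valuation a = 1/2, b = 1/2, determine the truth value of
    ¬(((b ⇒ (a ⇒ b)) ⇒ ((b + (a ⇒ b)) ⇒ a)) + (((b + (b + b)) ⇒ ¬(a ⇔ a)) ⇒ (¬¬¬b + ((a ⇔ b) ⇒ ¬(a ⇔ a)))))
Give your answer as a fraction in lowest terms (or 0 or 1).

a ⇒ b = 1/2 ⇒ 1/2 = 1/2
b ⇒ (a ⇒ b) = 1/2 ⇒ 1/2 = 1/2
a ⇒ b = 1/2 ⇒ 1/2 = 1/2
b + (a ⇒ b) = 1/2 + 1/2 = 1/2
(b + (a ⇒ b)) ⇒ a = 1/2 ⇒ 1/2 = 1/2
(b ⇒ (a ⇒ b)) ⇒ ((b + (a ⇒ b)) ⇒ a) = 1/2 ⇒ 1/2 = 1/2
b + b = 1/2 + 1/2 = 1/2
b + (b + b) = 1/2 + 1/2 = 1/2
a ⇔ a = 1/2 ⇔ 1/2 = 1/2
¬(a ⇔ a) = ¬1/2 = 1/2
(b + (b + b)) ⇒ ¬(a ⇔ a) = 1/2 ⇒ 1/2 = 1/2
¬b = ¬1/2 = 1/2
¬¬b = ¬1/2 = 1/2
¬¬¬b = ¬1/2 = 1/2
a ⇔ b = 1/2 ⇔ 1/2 = 1/2
a ⇔ a = 1/2 ⇔ 1/2 = 1/2
¬(a ⇔ a) = ¬1/2 = 1/2
(a ⇔ b) ⇒ ¬(a ⇔ a) = 1/2 ⇒ 1/2 = 1/2
¬¬¬b + ((a ⇔ b) ⇒ ¬(a ⇔ a)) = 1/2 + 1/2 = 1/2
((b + (b + b)) ⇒ ¬(a ⇔ a)) ⇒ (¬¬¬b + ((a ⇔ b) ⇒ ¬(a ⇔ a))) = 1/2 ⇒ 1/2 = 1/2
((b ⇒ (a ⇒ b)) ⇒ ((b + (a ⇒ b)) ⇒ a)) + (((b + (b + b)) ⇒ ¬(a ⇔ a)) ⇒ (¬¬¬b + ((a ⇔ b) ⇒ ¬(a ⇔ a)))) = 1/2 + 1/2 = 1/2
¬(((b ⇒ (a ⇒ b)) ⇒ ((b + (a ⇒ b)) ⇒ a)) + (((b + (b + b)) ⇒ ¬(a ⇔ a)) ⇒ (¬¬¬b + ((a ⇔ b) ⇒ ¬(a ⇔ a))))) = ¬1/2 = 1/2

1/2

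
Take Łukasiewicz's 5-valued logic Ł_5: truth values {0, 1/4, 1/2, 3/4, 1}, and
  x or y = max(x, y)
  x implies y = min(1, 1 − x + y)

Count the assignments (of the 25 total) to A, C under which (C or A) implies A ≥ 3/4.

19

value 1: 15 assignments (counts)
value 3/4: 4 assignments (counts)
value 1/2: 3 assignments
value 1/4: 2 assignments
value 0: 1 assignment
So 19 of the 25 assignments meet the threshold.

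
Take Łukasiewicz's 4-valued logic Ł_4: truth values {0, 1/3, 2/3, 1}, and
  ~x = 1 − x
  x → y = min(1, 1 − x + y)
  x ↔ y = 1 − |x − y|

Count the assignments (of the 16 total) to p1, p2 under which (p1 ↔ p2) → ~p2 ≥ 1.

p1 = 0, p2 = 0 ↦ 1  ≥
p1 = 0, p2 = 1/3 ↦ 1  ≥
p1 = 0, p2 = 2/3 ↦ 1  ≥
p1 = 0, p2 = 1 ↦ 1  ≥
p1 = 1/3, p2 = 0 ↦ 1  ≥
p1 = 1/3, p2 = 1/3 ↦ 2/3  <
p1 = 1/3, p2 = 2/3 ↦ 2/3  <
p1 = 1/3, p2 = 1 ↦ 2/3  <
p1 = 2/3, p2 = 0 ↦ 1  ≥
p1 = 2/3, p2 = 1/3 ↦ 1  ≥
p1 = 2/3, p2 = 2/3 ↦ 1/3  <
p1 = 2/3, p2 = 1 ↦ 1/3  <
p1 = 1, p2 = 0 ↦ 1  ≥
p1 = 1, p2 = 1/3 ↦ 1  ≥
p1 = 1, p2 = 2/3 ↦ 2/3  <
p1 = 1, p2 = 1 ↦ 0  <
So 9 of the 16 assignments meet the threshold.

9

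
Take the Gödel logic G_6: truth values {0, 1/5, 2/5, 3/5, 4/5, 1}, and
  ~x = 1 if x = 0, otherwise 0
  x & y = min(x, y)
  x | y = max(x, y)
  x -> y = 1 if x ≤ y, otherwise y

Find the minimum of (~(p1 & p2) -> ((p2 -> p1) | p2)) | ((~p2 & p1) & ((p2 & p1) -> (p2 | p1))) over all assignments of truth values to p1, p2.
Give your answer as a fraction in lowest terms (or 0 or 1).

Take p1 = 0, p2 = 1/5:
p1 & p2 = 0 & 1/5 = 0
~(p1 & p2) = ~0 = 1
p2 -> p1 = 1/5 -> 0 = 0
(p2 -> p1) | p2 = 0 | 1/5 = 1/5
~(p1 & p2) -> ((p2 -> p1) | p2) = 1 -> 1/5 = 1/5
~p2 = ~1/5 = 0
~p2 & p1 = 0 & 0 = 0
p2 & p1 = 1/5 & 0 = 0
p2 | p1 = 1/5 | 0 = 1/5
(p2 & p1) -> (p2 | p1) = 0 -> 1/5 = 1
(~p2 & p1) & ((p2 & p1) -> (p2 | p1)) = 0 & 1 = 0
(~(p1 & p2) -> ((p2 -> p1) | p2)) | ((~p2 & p1) & ((p2 & p1) -> (p2 | p1))) = 1/5 | 0 = 1/5
No assignment yields a value below 1/5, so this is the minimum.

1/5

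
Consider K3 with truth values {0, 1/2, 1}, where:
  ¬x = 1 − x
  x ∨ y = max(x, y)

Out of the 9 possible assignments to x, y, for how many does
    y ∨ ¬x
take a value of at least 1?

x = 0, y = 0 ↦ 1  ≥
x = 0, y = 1/2 ↦ 1  ≥
x = 0, y = 1 ↦ 1  ≥
x = 1/2, y = 0 ↦ 1/2  <
x = 1/2, y = 1/2 ↦ 1/2  <
x = 1/2, y = 1 ↦ 1  ≥
x = 1, y = 0 ↦ 0  <
x = 1, y = 1/2 ↦ 1/2  <
x = 1, y = 1 ↦ 1  ≥
So 5 of the 9 assignments meet the threshold.

5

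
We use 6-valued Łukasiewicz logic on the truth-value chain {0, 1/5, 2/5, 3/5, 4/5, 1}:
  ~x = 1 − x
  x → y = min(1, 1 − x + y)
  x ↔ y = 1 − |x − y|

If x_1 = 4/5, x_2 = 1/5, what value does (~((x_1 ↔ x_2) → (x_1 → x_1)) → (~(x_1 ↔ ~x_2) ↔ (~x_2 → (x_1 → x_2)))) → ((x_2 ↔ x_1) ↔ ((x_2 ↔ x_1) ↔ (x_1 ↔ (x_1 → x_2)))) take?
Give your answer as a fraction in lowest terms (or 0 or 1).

x_1 ↔ x_2 = 4/5 ↔ 1/5 = 2/5
x_1 → x_1 = 4/5 → 4/5 = 1
(x_1 ↔ x_2) → (x_1 → x_1) = 2/5 → 1 = 1
~((x_1 ↔ x_2) → (x_1 → x_1)) = ~1 = 0
~x_2 = ~1/5 = 4/5
x_1 ↔ ~x_2 = 4/5 ↔ 4/5 = 1
~(x_1 ↔ ~x_2) = ~1 = 0
~x_2 = ~1/5 = 4/5
x_1 → x_2 = 4/5 → 1/5 = 2/5
~x_2 → (x_1 → x_2) = 4/5 → 2/5 = 3/5
~(x_1 ↔ ~x_2) ↔ (~x_2 → (x_1 → x_2)) = 0 ↔ 3/5 = 2/5
~((x_1 ↔ x_2) → (x_1 → x_1)) → (~(x_1 ↔ ~x_2) ↔ (~x_2 → (x_1 → x_2))) = 0 → 2/5 = 1
x_2 ↔ x_1 = 1/5 ↔ 4/5 = 2/5
x_2 ↔ x_1 = 1/5 ↔ 4/5 = 2/5
x_1 → x_2 = 4/5 → 1/5 = 2/5
x_1 ↔ (x_1 → x_2) = 4/5 ↔ 2/5 = 3/5
(x_2 ↔ x_1) ↔ (x_1 ↔ (x_1 → x_2)) = 2/5 ↔ 3/5 = 4/5
(x_2 ↔ x_1) ↔ ((x_2 ↔ x_1) ↔ (x_1 ↔ (x_1 → x_2))) = 2/5 ↔ 4/5 = 3/5
(~((x_1 ↔ x_2) → (x_1 → x_1)) → (~(x_1 ↔ ~x_2) ↔ (~x_2 → (x_1 → x_2)))) → ((x_2 ↔ x_1) ↔ ((x_2 ↔ x_1) ↔ (x_1 ↔ (x_1 → x_2)))) = 1 → 3/5 = 3/5

3/5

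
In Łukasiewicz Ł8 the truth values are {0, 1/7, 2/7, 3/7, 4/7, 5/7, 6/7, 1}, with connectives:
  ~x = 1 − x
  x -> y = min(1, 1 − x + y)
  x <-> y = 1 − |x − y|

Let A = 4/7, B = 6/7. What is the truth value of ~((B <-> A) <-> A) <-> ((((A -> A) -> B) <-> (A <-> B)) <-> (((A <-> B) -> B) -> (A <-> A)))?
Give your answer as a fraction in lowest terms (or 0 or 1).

2/7

B <-> A = 6/7 <-> 4/7 = 5/7
(B <-> A) <-> A = 5/7 <-> 4/7 = 6/7
~((B <-> A) <-> A) = ~6/7 = 1/7
A -> A = 4/7 -> 4/7 = 1
(A -> A) -> B = 1 -> 6/7 = 6/7
A <-> B = 4/7 <-> 6/7 = 5/7
((A -> A) -> B) <-> (A <-> B) = 6/7 <-> 5/7 = 6/7
A <-> B = 4/7 <-> 6/7 = 5/7
(A <-> B) -> B = 5/7 -> 6/7 = 1
A <-> A = 4/7 <-> 4/7 = 1
((A <-> B) -> B) -> (A <-> A) = 1 -> 1 = 1
(((A -> A) -> B) <-> (A <-> B)) <-> (((A <-> B) -> B) -> (A <-> A)) = 6/7 <-> 1 = 6/7
~((B <-> A) <-> A) <-> ((((A -> A) -> B) <-> (A <-> B)) <-> (((A <-> B) -> B) -> (A <-> A))) = 1/7 <-> 6/7 = 2/7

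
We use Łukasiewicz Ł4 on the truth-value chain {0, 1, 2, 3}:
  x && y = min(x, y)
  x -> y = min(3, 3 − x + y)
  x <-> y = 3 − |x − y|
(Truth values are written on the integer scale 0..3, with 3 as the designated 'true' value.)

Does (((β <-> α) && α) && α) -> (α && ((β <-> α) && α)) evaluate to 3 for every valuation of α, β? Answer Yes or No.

Yes

α = 0, β = 0 ↦ 3
α = 0, β = 1 ↦ 3
α = 0, β = 2 ↦ 3
α = 0, β = 3 ↦ 3
α = 1, β = 0 ↦ 3
α = 1, β = 1 ↦ 3
α = 1, β = 2 ↦ 3
α = 1, β = 3 ↦ 3
α = 2, β = 0 ↦ 3
α = 2, β = 1 ↦ 3
α = 2, β = 2 ↦ 3
α = 2, β = 3 ↦ 3
α = 3, β = 0 ↦ 3
α = 3, β = 1 ↦ 3
α = 3, β = 2 ↦ 3
α = 3, β = 3 ↦ 3
Every assignment gives a value ≥ 3.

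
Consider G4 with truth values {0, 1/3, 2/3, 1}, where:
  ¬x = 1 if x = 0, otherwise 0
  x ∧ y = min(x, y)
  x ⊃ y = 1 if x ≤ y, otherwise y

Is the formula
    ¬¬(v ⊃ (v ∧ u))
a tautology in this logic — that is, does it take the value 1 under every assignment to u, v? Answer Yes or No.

No

Counterexample: take u = 0, v = 1/3.
v ∧ u = 1/3 ∧ 0 = 0
v ⊃ (v ∧ u) = 1/3 ⊃ 0 = 0
¬(v ⊃ (v ∧ u)) = ¬0 = 1
¬¬(v ⊃ (v ∧ u)) = ¬1 = 0
This gives 0 ≠ 1.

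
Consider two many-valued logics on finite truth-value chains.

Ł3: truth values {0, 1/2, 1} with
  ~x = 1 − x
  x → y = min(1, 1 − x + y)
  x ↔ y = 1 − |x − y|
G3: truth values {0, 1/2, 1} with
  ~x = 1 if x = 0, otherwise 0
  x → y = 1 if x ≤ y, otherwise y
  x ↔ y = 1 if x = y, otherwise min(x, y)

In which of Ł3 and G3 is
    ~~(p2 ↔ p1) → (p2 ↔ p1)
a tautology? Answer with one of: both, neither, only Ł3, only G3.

In Ł3: every assignment gives 1 — tautology.
In G3: at p1 = 1/2, p2 = 1 the value is 1/2 — not a tautology.

only Ł3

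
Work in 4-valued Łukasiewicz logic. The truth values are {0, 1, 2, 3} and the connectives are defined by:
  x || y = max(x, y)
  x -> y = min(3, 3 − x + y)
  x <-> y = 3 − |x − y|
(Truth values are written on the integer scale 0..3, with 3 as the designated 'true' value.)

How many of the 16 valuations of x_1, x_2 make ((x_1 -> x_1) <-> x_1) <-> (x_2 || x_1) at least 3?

x_1 = 0, x_2 = 0 ↦ 3  ≥
x_1 = 0, x_2 = 1 ↦ 2  <
x_1 = 0, x_2 = 2 ↦ 1  <
x_1 = 0, x_2 = 3 ↦ 0  <
x_1 = 1, x_2 = 0 ↦ 3  ≥
x_1 = 1, x_2 = 1 ↦ 3  ≥
x_1 = 1, x_2 = 2 ↦ 2  <
x_1 = 1, x_2 = 3 ↦ 1  <
x_1 = 2, x_2 = 0 ↦ 3  ≥
x_1 = 2, x_2 = 1 ↦ 3  ≥
x_1 = 2, x_2 = 2 ↦ 3  ≥
x_1 = 2, x_2 = 3 ↦ 2  <
x_1 = 3, x_2 = 0 ↦ 3  ≥
x_1 = 3, x_2 = 1 ↦ 3  ≥
x_1 = 3, x_2 = 2 ↦ 3  ≥
x_1 = 3, x_2 = 3 ↦ 3  ≥
So 10 of the 16 assignments meet the threshold.

10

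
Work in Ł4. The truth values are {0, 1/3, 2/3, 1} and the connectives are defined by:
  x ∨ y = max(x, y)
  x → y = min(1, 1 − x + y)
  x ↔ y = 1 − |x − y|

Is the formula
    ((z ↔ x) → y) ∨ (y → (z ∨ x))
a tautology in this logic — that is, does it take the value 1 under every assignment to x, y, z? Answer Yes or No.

Counterexample: take x = 0, y = 1/3, z = 0.
z ↔ x = 0 ↔ 0 = 1
(z ↔ x) → y = 1 → 1/3 = 1/3
z ∨ x = 0 ∨ 0 = 0
y → (z ∨ x) = 1/3 → 0 = 2/3
((z ↔ x) → y) ∨ (y → (z ∨ x)) = 1/3 ∨ 2/3 = 2/3
This gives 2/3 ≠ 1.

No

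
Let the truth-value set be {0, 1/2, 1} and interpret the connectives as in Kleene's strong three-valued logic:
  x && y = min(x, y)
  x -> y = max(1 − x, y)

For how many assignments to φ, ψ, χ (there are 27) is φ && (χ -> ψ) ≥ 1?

value 1: 5 assignments (counts)
value 1/2: 11 assignments
value 0: 11 assignments
So 5 of the 27 assignments meet the threshold.

5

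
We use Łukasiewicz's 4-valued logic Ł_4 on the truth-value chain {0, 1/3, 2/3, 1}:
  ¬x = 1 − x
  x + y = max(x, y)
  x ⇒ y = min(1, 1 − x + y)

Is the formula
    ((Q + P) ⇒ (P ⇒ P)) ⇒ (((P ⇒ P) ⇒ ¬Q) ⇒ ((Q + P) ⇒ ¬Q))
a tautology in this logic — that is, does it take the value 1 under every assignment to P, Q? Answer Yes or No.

Yes

P = 0, Q = 0 ↦ 1
P = 0, Q = 1/3 ↦ 1
P = 0, Q = 2/3 ↦ 1
P = 0, Q = 1 ↦ 1
P = 1/3, Q = 0 ↦ 1
P = 1/3, Q = 1/3 ↦ 1
P = 1/3, Q = 2/3 ↦ 1
P = 1/3, Q = 1 ↦ 1
P = 2/3, Q = 0 ↦ 1
P = 2/3, Q = 1/3 ↦ 1
P = 2/3, Q = 2/3 ↦ 1
P = 2/3, Q = 1 ↦ 1
P = 1, Q = 0 ↦ 1
P = 1, Q = 1/3 ↦ 1
P = 1, Q = 2/3 ↦ 1
P = 1, Q = 1 ↦ 1
Every assignment gives a value ≥ 1.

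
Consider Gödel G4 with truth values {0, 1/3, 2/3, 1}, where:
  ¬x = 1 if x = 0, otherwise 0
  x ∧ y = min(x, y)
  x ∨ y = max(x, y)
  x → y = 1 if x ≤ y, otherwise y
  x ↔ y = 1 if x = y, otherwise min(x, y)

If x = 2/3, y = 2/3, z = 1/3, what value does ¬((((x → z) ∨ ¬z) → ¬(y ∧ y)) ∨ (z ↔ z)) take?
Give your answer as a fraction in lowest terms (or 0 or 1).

0

x → z = 2/3 → 1/3 = 1/3
¬z = ¬1/3 = 0
(x → z) ∨ ¬z = 1/3 ∨ 0 = 1/3
y ∧ y = 2/3 ∧ 2/3 = 2/3
¬(y ∧ y) = ¬2/3 = 0
((x → z) ∨ ¬z) → ¬(y ∧ y) = 1/3 → 0 = 0
z ↔ z = 1/3 ↔ 1/3 = 1
(((x → z) ∨ ¬z) → ¬(y ∧ y)) ∨ (z ↔ z) = 0 ∨ 1 = 1
¬((((x → z) ∨ ¬z) → ¬(y ∧ y)) ∨ (z ↔ z)) = ¬1 = 0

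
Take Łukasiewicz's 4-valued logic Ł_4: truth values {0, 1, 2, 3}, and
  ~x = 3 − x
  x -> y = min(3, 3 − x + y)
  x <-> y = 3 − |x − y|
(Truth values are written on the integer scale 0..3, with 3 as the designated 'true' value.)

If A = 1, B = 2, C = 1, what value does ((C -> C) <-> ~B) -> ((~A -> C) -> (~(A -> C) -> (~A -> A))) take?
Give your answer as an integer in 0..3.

C -> C = 1 -> 1 = 3
~B = ~2 = 1
(C -> C) <-> ~B = 3 <-> 1 = 1
~A = ~1 = 2
~A -> C = 2 -> 1 = 2
A -> C = 1 -> 1 = 3
~(A -> C) = ~3 = 0
~A = ~1 = 2
~A -> A = 2 -> 1 = 2
~(A -> C) -> (~A -> A) = 0 -> 2 = 3
(~A -> C) -> (~(A -> C) -> (~A -> A)) = 2 -> 3 = 3
((C -> C) <-> ~B) -> ((~A -> C) -> (~(A -> C) -> (~A -> A))) = 1 -> 3 = 3

3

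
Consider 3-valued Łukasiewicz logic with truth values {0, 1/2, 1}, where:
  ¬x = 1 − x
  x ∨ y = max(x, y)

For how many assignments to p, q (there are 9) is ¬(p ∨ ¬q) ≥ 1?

1

p = 0, q = 0 ↦ 0  <
p = 0, q = 1/2 ↦ 1/2  <
p = 0, q = 1 ↦ 1  ≥
p = 1/2, q = 0 ↦ 0  <
p = 1/2, q = 1/2 ↦ 1/2  <
p = 1/2, q = 1 ↦ 1/2  <
p = 1, q = 0 ↦ 0  <
p = 1, q = 1/2 ↦ 0  <
p = 1, q = 1 ↦ 0  <
So 1 of the 9 assignments meets the threshold.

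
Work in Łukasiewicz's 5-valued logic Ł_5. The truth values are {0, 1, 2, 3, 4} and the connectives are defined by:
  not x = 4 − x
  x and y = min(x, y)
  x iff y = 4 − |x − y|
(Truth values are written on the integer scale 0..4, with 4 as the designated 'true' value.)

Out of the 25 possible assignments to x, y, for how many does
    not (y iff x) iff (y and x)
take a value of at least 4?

5

value 4: 5 assignments (counts)
value 3: 7 assignments
value 2: 7 assignments
value 1: 3 assignments
value 0: 3 assignments
So 5 of the 25 assignments meet the threshold.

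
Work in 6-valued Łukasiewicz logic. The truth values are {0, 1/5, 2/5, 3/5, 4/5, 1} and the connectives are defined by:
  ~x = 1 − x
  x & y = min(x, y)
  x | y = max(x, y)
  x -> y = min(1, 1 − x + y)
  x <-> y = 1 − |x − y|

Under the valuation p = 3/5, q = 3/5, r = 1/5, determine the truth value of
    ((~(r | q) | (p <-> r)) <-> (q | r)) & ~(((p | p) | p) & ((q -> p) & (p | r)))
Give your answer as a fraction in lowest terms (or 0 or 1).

2/5

r | q = 1/5 | 3/5 = 3/5
~(r | q) = ~3/5 = 2/5
p <-> r = 3/5 <-> 1/5 = 3/5
~(r | q) | (p <-> r) = 2/5 | 3/5 = 3/5
q | r = 3/5 | 1/5 = 3/5
(~(r | q) | (p <-> r)) <-> (q | r) = 3/5 <-> 3/5 = 1
p | p = 3/5 | 3/5 = 3/5
(p | p) | p = 3/5 | 3/5 = 3/5
q -> p = 3/5 -> 3/5 = 1
p | r = 3/5 | 1/5 = 3/5
(q -> p) & (p | r) = 1 & 3/5 = 3/5
((p | p) | p) & ((q -> p) & (p | r)) = 3/5 & 3/5 = 3/5
~(((p | p) | p) & ((q -> p) & (p | r))) = ~3/5 = 2/5
((~(r | q) | (p <-> r)) <-> (q | r)) & ~(((p | p) | p) & ((q -> p) & (p | r))) = 1 & 2/5 = 2/5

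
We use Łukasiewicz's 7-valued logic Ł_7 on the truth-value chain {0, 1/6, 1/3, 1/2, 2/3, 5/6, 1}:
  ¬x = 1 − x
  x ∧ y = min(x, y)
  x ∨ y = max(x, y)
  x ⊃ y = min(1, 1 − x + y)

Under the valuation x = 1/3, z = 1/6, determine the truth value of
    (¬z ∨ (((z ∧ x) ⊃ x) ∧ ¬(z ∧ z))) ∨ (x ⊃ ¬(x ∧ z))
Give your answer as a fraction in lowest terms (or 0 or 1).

¬z = ¬1/6 = 5/6
z ∧ x = 1/6 ∧ 1/3 = 1/6
(z ∧ x) ⊃ x = 1/6 ⊃ 1/3 = 1
z ∧ z = 1/6 ∧ 1/6 = 1/6
¬(z ∧ z) = ¬1/6 = 5/6
((z ∧ x) ⊃ x) ∧ ¬(z ∧ z) = 1 ∧ 5/6 = 5/6
¬z ∨ (((z ∧ x) ⊃ x) ∧ ¬(z ∧ z)) = 5/6 ∨ 5/6 = 5/6
x ∧ z = 1/3 ∧ 1/6 = 1/6
¬(x ∧ z) = ¬1/6 = 5/6
x ⊃ ¬(x ∧ z) = 1/3 ⊃ 5/6 = 1
(¬z ∨ (((z ∧ x) ⊃ x) ∧ ¬(z ∧ z))) ∨ (x ⊃ ¬(x ∧ z)) = 5/6 ∨ 1 = 1

1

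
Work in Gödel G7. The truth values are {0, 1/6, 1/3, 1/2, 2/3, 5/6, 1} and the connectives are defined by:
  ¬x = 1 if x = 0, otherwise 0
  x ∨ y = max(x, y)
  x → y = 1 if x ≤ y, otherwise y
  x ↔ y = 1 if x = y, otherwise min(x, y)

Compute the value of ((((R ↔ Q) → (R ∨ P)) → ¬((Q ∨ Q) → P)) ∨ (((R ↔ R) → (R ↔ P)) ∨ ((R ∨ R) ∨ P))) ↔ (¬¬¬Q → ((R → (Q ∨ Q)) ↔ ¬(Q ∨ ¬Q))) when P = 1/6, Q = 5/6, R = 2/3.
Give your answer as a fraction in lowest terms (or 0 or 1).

R ↔ Q = 2/3 ↔ 5/6 = 2/3
R ∨ P = 2/3 ∨ 1/6 = 2/3
(R ↔ Q) → (R ∨ P) = 2/3 → 2/3 = 1
Q ∨ Q = 5/6 ∨ 5/6 = 5/6
(Q ∨ Q) → P = 5/6 → 1/6 = 1/6
¬((Q ∨ Q) → P) = ¬1/6 = 0
((R ↔ Q) → (R ∨ P)) → ¬((Q ∨ Q) → P) = 1 → 0 = 0
R ↔ R = 2/3 ↔ 2/3 = 1
R ↔ P = 2/3 ↔ 1/6 = 1/6
(R ↔ R) → (R ↔ P) = 1 → 1/6 = 1/6
R ∨ R = 2/3 ∨ 2/3 = 2/3
(R ∨ R) ∨ P = 2/3 ∨ 1/6 = 2/3
((R ↔ R) → (R ↔ P)) ∨ ((R ∨ R) ∨ P) = 1/6 ∨ 2/3 = 2/3
(((R ↔ Q) → (R ∨ P)) → ¬((Q ∨ Q) → P)) ∨ (((R ↔ R) → (R ↔ P)) ∨ ((R ∨ R) ∨ P)) = 0 ∨ 2/3 = 2/3
¬Q = ¬5/6 = 0
¬¬Q = ¬0 = 1
¬¬¬Q = ¬1 = 0
Q ∨ Q = 5/6 ∨ 5/6 = 5/6
R → (Q ∨ Q) = 2/3 → 5/6 = 1
¬Q = ¬5/6 = 0
Q ∨ ¬Q = 5/6 ∨ 0 = 5/6
¬(Q ∨ ¬Q) = ¬5/6 = 0
(R → (Q ∨ Q)) ↔ ¬(Q ∨ ¬Q) = 1 ↔ 0 = 0
¬¬¬Q → ((R → (Q ∨ Q)) ↔ ¬(Q ∨ ¬Q)) = 0 → 0 = 1
((((R ↔ Q) → (R ∨ P)) → ¬((Q ∨ Q) → P)) ∨ (((R ↔ R) → (R ↔ P)) ∨ ((R ∨ R) ∨ P))) ↔ (¬¬¬Q → ((R → (Q ∨ Q)) ↔ ¬(Q ∨ ¬Q))) = 2/3 ↔ 1 = 2/3

2/3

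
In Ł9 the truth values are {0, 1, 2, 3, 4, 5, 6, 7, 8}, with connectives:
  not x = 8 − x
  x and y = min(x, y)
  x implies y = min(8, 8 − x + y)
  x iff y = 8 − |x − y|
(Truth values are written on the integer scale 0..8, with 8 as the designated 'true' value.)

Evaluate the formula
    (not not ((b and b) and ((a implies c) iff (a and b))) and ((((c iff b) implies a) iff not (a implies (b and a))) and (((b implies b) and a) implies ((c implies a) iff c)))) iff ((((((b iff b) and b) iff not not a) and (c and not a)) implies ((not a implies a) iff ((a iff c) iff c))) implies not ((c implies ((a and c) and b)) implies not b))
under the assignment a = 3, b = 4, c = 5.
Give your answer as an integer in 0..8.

7

b and b = 4 and 4 = 4
a implies c = 3 implies 5 = 8
a and b = 3 and 4 = 3
(a implies c) iff (a and b) = 8 iff 3 = 3
(b and b) and ((a implies c) iff (a and b)) = 4 and 3 = 3
not ((b and b) and ((a implies c) iff (a and b))) = not 3 = 5
not not ((b and b) and ((a implies c) iff (a and b))) = not 5 = 3
c iff b = 5 iff 4 = 7
(c iff b) implies a = 7 implies 3 = 4
b and a = 4 and 3 = 3
a implies (b and a) = 3 implies 3 = 8
not (a implies (b and a)) = not 8 = 0
((c iff b) implies a) iff not (a implies (b and a)) = 4 iff 0 = 4
b implies b = 4 implies 4 = 8
(b implies b) and a = 8 and 3 = 3
c implies a = 5 implies 3 = 6
(c implies a) iff c = 6 iff 5 = 7
((b implies b) and a) implies ((c implies a) iff c) = 3 implies 7 = 8
(((c iff b) implies a) iff not (a implies (b and a))) and (((b implies b) and a) implies ((c implies a) iff c)) = 4 and 8 = 4
not not ((b and b) and ((a implies c) iff (a and b))) and ((((c iff b) implies a) iff not (a implies (b and a))) and (((b implies b) and a) implies ((c implies a) iff c))) = 3 and 4 = 3
b iff b = 4 iff 4 = 8
(b iff b) and b = 8 and 4 = 4
not a = not 3 = 5
not not a = not 5 = 3
((b iff b) and b) iff not not a = 4 iff 3 = 7
not a = not 3 = 5
c and not a = 5 and 5 = 5
(((b iff b) and b) iff not not a) and (c and not a) = 7 and 5 = 5
not a = not 3 = 5
not a implies a = 5 implies 3 = 6
a iff c = 3 iff 5 = 6
(a iff c) iff c = 6 iff 5 = 7
(not a implies a) iff ((a iff c) iff c) = 6 iff 7 = 7
((((b iff b) and b) iff not not a) and (c and not a)) implies ((not a implies a) iff ((a iff c) iff c)) = 5 implies 7 = 8
a and c = 3 and 5 = 3
(a and c) and b = 3 and 4 = 3
c implies ((a and c) and b) = 5 implies 3 = 6
not b = not 4 = 4
(c implies ((a and c) and b)) implies not b = 6 implies 4 = 6
not ((c implies ((a and c) and b)) implies not b) = not 6 = 2
(((((b iff b) and b) iff not not a) and (c and not a)) implies ((not a implies a) iff ((a iff c) iff c))) implies not ((c implies ((a and c) and b)) implies not b) = 8 implies 2 = 2
(not not ((b and b) and ((a implies c) iff (a and b))) and ((((c iff b) implies a) iff not (a implies (b and a))) and (((b implies b) and a) implies ((c implies a) iff c)))) iff ((((((b iff b) and b) iff not not a) and (c and not a)) implies ((not a implies a) iff ((a iff c) iff c))) implies not ((c implies ((a and c) and b)) implies not b)) = 3 iff 2 = 7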